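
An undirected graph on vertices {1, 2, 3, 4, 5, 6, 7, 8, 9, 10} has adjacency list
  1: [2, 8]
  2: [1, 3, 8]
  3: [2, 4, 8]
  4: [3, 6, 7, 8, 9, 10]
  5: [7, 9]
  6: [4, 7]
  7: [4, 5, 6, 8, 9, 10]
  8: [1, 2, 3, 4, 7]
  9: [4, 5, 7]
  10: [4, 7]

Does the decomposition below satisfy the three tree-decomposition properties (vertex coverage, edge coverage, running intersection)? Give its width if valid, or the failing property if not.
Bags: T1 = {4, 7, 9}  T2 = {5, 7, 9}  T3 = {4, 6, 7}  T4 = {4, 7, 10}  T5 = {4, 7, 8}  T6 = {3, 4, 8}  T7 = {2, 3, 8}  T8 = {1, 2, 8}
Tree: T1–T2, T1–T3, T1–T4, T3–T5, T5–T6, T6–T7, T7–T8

Yes; width 2.

Vertex coverage: the bags together contain {1, 2, 3, 4, 5, 6, 7, 8, 9, 10}, the full vertex set. Edge coverage: each edge of G has both endpoints in at least one bag. Running intersection: for every vertex, the bags containing it form a connected subtree. All three properties hold, so this is a valid tree decomposition of width max|bag| − 1 = 2, and hence tw(G) ≤ 2.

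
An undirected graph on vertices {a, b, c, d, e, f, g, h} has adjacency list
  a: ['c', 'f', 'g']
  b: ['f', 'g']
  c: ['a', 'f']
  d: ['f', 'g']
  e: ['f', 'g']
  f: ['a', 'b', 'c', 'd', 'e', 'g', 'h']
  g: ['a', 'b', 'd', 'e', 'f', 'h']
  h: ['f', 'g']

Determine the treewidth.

2

A width-2 tree decomposition is:
Bags: B1 = {f, g, h}  B2 = {a, f, g}  B3 = {e, f, g}  B4 = {a, c, f}  B5 = {b, f, g}  B6 = {d, f, g}
Tree: B1–B2, B1–B3, B2–B4, B2–B5, B1–B6
Every bag has size at most 3, so the width is 3 − 1 = 2 and tw(G) ≤ 2. For the lower bound, the 3 vertices {d, f, g} are pairwise adjacent, and any tree decomposition puts a clique entirely inside one bag — forcing width ≥ 2. The upper and lower bounds meet at 2, so that is the treewidth.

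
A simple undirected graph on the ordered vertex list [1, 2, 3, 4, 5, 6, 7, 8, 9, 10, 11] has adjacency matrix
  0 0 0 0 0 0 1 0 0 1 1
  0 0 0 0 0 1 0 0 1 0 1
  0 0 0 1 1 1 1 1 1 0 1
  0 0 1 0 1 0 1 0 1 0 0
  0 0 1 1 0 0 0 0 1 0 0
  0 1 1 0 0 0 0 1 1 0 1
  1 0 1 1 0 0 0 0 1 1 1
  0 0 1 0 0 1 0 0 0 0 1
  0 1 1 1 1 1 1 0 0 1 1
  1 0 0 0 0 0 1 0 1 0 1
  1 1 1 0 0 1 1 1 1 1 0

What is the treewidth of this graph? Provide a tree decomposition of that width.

Treewidth 3.
One optimal decomposition is:
Bags: B1 = {2, 6, 9, 11}  B2 = {3, 6, 9, 11}  B3 = {3, 6, 8, 11}  B4 = {3, 7, 9, 11}  B5 = {7, 9, 10, 11}  B6 = {3, 4, 7, 9}  B7 = {3, 4, 5, 9}  B8 = {1, 7, 10, 11}
Tree: B1–B2, B2–B3, B2–B4, B4–B5, B4–B6, B6–B7, B5–B8

Each bag holds 4 vertices, so the decomposition has width 3, which upper-bounds the treewidth. For the lower bound, the 4 vertices {3, 6, 8, 11} are pairwise adjacent, and any tree decomposition puts a clique entirely inside one bag — forcing width ≥ 3. The upper and lower bounds meet at 3, so that is the treewidth.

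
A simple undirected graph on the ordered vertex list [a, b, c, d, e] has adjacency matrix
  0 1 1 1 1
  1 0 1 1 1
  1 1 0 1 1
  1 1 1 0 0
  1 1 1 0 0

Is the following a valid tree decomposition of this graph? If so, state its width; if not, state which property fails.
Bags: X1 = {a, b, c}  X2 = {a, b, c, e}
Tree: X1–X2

No — vertex d appears in no bag.

A tree decomposition must satisfy three properties: every vertex lies in some bag; for every edge, both endpoints lie together in some bag; and for every vertex, the bags containing it form a connected subtree. Here vertex d appears in no bag, so the decomposition is invalid.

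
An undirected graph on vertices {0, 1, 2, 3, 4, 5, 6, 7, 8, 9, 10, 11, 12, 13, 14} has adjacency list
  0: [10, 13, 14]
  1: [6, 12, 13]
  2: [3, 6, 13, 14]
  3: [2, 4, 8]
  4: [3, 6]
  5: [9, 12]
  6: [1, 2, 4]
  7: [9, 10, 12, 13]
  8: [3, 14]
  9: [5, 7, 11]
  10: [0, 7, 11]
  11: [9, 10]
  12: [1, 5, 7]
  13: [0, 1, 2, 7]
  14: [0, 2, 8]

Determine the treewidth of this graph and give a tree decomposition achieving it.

Every bag has size at most 4, so the width is 4 − 1 = 3 and tw(G) ≤ 3. For the lower bound: the 4 vertex sets {3,4,8}, {6}, {2}, {0,1,13,14} are disjoint, each induces a connected subgraph, and every pair is joined by at least one edge of G. Contracting each set to a single vertex therefore yields K_{4} as a minor, and since treewidth is minor-monotone, tw(G) ≥ tw(K_{4}) = 3. Combining the bounds, tw(G) = 3.

Treewidth 3.
One such decomposition:
Bags: B1 = {3, 4, 6, 8}  B2 = {2, 3, 6, 8}  B3 = {2, 6, 8, 14}  B4 = {1, 2, 6, 14}  B5 = {1, 2, 13, 14}  B6 = {0, 1, 13, 14}  B7 = {0, 1, 12, 13}  B8 = {0, 7, 12, 13}  B9 = {0, 7, 10, 12}  B10 = {5, 7, 10, 12}  B11 = {5, 7, 9, 10}  B12 = {5, 9, 10, 11}
Tree: B1–B2, B2–B3, B3–B4, B4–B5, B5–B6, B6–B7, B7–B8, B8–B9, B9–B10, B10–B11, B11–B12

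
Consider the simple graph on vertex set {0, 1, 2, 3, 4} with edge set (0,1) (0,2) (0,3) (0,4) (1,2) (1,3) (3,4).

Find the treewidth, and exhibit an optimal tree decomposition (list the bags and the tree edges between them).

Each bag holds 3 vertices, so the decomposition has width 2, which upper-bounds the treewidth. Conversely, {0, 1, 2} is a clique of size 3, and the vertices of any clique must share a bag in every tree decomposition; so some bag has ≥ 3 vertices and tw(G) ≥ 2. The upper and lower bounds meet at 2, so that is the treewidth.

Treewidth 2.
Bags: B1 = {0, 1, 3}  B2 = {0, 3, 4}  B3 = {0, 1, 2}
Tree: B1–B2, B1–B3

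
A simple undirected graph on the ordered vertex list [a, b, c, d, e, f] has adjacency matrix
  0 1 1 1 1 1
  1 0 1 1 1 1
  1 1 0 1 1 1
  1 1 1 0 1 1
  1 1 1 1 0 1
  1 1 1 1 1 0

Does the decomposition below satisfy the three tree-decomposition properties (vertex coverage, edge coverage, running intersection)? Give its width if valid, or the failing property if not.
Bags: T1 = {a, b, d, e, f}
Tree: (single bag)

A tree decomposition must satisfy three properties: every vertex lies in some bag; for every edge, both endpoints lie together in some bag; and for every vertex, the bags containing it form a connected subtree. Here vertex c appears in no bag, so the decomposition is invalid.

No — vertex c appears in no bag.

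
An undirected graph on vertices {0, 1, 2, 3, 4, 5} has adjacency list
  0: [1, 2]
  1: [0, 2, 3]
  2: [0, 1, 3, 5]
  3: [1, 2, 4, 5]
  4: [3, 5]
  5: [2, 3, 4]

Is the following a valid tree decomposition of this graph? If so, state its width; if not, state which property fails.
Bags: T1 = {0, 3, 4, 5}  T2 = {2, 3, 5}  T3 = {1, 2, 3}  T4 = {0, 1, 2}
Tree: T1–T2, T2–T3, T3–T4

A tree decomposition must satisfy three properties: every vertex lies in some bag; for every edge, both endpoints lie together in some bag; and for every vertex, the bags containing it form a connected subtree. Here bags containing vertex 0 are not connected in the tree, so the decomposition is invalid.

No — bags containing vertex 0 are not connected in the tree.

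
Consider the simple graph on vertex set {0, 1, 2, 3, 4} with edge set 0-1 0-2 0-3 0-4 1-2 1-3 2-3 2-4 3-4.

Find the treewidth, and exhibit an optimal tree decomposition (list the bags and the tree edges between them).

Treewidth 3.
One such decomposition:
Bags: B1 = {0, 1, 2, 3}  B2 = {0, 2, 3, 4}
Tree: B1–B2

The largest bag has 4 vertices, giving width 3; this decomposition certifies tw(G) ≤ 3. Conversely, {0, 1, 2, 3} is a clique of size 4, and the vertices of any clique must share a bag in every tree decomposition; so some bag has ≥ 4 vertices and tw(G) ≥ 3. Combining the bounds, tw(G) = 3.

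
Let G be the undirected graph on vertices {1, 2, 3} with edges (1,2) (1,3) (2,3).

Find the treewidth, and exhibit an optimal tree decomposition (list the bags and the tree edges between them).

Treewidth 2.
One optimal decomposition is:
Bags: B1 = {1, 2, 3}
Tree: (single bag)

With just one bag of size 3, the width is 3 − 1 = 2, so tw(G) ≤ 2. On the other hand G contains the 3-clique {1, 2, 3}. A clique must lie in a single bag of any decomposition, so no decomposition can have width below 2. Combining the bounds, tw(G) = 2.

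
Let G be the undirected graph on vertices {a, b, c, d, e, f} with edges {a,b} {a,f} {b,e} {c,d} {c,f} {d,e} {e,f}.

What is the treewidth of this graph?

2

A width-2 tree decomposition is:
Bags: B1 = {a, b, e}  B2 = {a, e, f}  B3 = {d, e, f}  B4 = {c, d, f}
Tree: B1–B2, B2–B3, B3–B4
Every bag has size at most 3, so the width is 3 − 1 = 2 and tw(G) ≤ 2. Since b–a–f–e–b is a cycle in G, G is not acyclic. Forests are exactly the graphs of treewidth ≤ 1, so tw(G) ≥ 2. Therefore the treewidth is 2.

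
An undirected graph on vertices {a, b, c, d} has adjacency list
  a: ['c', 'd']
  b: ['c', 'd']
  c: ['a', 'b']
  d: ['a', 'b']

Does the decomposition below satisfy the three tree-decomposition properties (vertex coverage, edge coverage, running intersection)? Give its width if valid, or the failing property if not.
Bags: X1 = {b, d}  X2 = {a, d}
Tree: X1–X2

No — vertex c appears in no bag.

A tree decomposition must satisfy three properties: every vertex lies in some bag; for every edge, both endpoints lie together in some bag; and for every vertex, the bags containing it form a connected subtree. Here vertex c appears in no bag, so the decomposition is invalid.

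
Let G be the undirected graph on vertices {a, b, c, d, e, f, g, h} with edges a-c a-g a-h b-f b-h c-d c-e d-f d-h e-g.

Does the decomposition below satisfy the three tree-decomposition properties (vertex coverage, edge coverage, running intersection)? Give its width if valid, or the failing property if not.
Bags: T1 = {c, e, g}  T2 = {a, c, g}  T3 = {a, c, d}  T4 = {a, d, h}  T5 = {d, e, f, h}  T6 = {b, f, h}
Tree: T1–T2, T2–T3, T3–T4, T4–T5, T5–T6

A tree decomposition must satisfy three properties: every vertex lies in some bag; for every edge, both endpoints lie together in some bag; and for every vertex, the bags containing it form a connected subtree. Here bags containing vertex e are not connected in the tree, so the decomposition is invalid.

No — bags containing vertex e are not connected in the tree.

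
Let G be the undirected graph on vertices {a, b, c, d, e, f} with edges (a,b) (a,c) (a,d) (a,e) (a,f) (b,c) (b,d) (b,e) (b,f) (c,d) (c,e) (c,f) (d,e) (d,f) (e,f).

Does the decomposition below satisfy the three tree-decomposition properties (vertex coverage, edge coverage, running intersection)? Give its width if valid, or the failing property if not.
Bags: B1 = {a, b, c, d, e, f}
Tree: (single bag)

Vertex coverage: the bags together contain {a, b, c, d, e, f}, the full vertex set. Edge coverage: each edge of G has both endpoints in at least one bag. Running intersection: for every vertex, the bags containing it form a connected subtree. All three properties hold, so this is a valid tree decomposition of width max|bag| − 1 = 5, and hence tw(G) ≤ 5.

Yes; width 5.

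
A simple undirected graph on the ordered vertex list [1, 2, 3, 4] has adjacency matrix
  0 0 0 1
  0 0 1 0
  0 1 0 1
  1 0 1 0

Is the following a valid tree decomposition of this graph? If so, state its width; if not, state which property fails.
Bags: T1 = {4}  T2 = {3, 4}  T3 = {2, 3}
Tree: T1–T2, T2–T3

A tree decomposition must satisfy three properties: every vertex lies in some bag; for every edge, both endpoints lie together in some bag; and for every vertex, the bags containing it form a connected subtree. Here vertex 1 appears in no bag, so the decomposition is invalid.

No — vertex 1 appears in no bag.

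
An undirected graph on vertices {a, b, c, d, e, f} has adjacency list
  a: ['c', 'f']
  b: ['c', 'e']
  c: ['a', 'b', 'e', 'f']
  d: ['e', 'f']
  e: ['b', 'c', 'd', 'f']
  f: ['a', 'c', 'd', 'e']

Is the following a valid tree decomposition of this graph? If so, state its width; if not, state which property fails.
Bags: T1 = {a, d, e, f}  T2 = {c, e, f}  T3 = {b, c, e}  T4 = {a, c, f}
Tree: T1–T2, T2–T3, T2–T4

No — bags containing vertex a are not connected in the tree.

A tree decomposition must satisfy three properties: every vertex lies in some bag; for every edge, both endpoints lie together in some bag; and for every vertex, the bags containing it form a connected subtree. Here bags containing vertex a are not connected in the tree, so the decomposition is invalid.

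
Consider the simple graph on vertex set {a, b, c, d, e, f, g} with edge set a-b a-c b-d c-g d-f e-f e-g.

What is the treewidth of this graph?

A width-2 tree decomposition is:
Bags: B1 = {c, e, g}  B2 = {a, c, e}  B3 = {a, b, e}  B4 = {b, d, e}  B5 = {d, e, f}
Tree: B1–B2, B2–B3, B3–B4, B4–B5
Each bag holds 3 vertices, so the decomposition has width 2, which upper-bounds the treewidth. The edges e–g–c–a–b–d–f–e form a cycle, so G is not a tree and its treewidth is at least 2. Therefore the treewidth is 2.

2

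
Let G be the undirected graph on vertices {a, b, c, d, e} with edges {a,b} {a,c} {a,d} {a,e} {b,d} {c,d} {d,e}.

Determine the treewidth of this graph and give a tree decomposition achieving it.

The largest bag has 3 vertices, giving width 2; this decomposition certifies tw(G) ≤ 2. Conversely, {a, d, e} is a clique of size 3, and the vertices of any clique must share a bag in every tree decomposition; so some bag has ≥ 3 vertices and tw(G) ≥ 2. Hence tw(G) = 2 exactly.

Treewidth 2.
One such decomposition:
Bags: B1 = {a, d, e}  B2 = {a, b, d}  B3 = {a, c, d}
Tree: B1–B2, B1–B3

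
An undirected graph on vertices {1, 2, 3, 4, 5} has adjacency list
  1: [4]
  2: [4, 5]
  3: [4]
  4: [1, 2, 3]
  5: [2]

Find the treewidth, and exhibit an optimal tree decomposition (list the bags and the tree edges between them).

Treewidth 1.
One such decomposition:
Bags: B1 = {2, 5}  B2 = {2, 4}  B3 = {1, 4}  B4 = {3, 4}
Tree: B1–B2, B2–B3, B2–B4

The largest bag has 2 vertices, giving width 1; this decomposition certifies tw(G) ≤ 1. G has an edge, so its treewidth is at least 1. The upper and lower bounds meet at 1, so that is the treewidth.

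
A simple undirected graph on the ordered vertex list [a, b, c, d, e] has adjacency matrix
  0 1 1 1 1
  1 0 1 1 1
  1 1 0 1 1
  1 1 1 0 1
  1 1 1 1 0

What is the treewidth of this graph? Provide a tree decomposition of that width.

A single bag containing all 5 vertices is trivially a valid decomposition of width 4. Conversely, {a, b, c, d, e} is a clique of size 5, and the vertices of any clique must share a bag in every tree decomposition; so some bag has ≥ 5 vertices and tw(G) ≥ 4. Hence tw(G) = 4 exactly.

Treewidth 4.
One such decomposition:
Bags: B1 = {a, b, c, d, e}
Tree: (single bag)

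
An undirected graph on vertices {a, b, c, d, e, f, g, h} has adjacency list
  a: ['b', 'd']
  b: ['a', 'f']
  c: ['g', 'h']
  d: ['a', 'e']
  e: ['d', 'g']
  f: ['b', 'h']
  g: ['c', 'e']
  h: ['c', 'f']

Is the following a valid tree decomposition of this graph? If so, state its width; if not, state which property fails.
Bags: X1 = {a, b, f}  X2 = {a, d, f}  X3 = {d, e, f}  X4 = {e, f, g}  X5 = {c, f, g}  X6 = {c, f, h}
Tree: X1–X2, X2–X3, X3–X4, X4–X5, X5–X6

Vertex coverage: the bags together contain {a, b, c, d, e, f, g, h}, the full vertex set. Edge coverage: each edge of G has both endpoints in at least one bag. Running intersection: for every vertex, the bags containing it form a connected subtree. All three properties hold, so this is a valid tree decomposition of width max|bag| − 1 = 2, and hence tw(G) ≤ 2.

Yes; width 2.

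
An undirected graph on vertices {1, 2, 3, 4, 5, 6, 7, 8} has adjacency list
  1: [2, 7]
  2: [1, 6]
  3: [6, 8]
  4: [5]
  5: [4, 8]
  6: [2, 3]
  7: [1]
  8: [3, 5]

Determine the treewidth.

A width-1 tree decomposition is:
Bags: B1 = {4, 5}  B2 = {5, 8}  B3 = {3, 8}  B4 = {3, 6}  B5 = {2, 6}  B6 = {1, 2}  B7 = {1, 7}
Tree: B1–B2, B2–B3, B3–B4, B4–B5, B5–B6, B6–B7
The largest bag has 2 vertices, giving width 1; this decomposition certifies tw(G) ≤ 1. Since G has at least one edge (e.g. 4–5), it is not an edgeless graph, so tw(G) ≥ 1. Therefore the treewidth is 1.

1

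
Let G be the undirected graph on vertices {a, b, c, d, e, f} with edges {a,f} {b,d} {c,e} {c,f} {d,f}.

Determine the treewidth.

1

A width-1 tree decomposition is:
Bags: B1 = {c, f}  B2 = {d, f}  B3 = {a, f}  B4 = {c, e}  B5 = {b, d}
Tree: B1–B2, B2–B3, B1–B4, B2–B5
The largest bag has 2 vertices, giving width 1; this decomposition certifies tw(G) ≤ 1. Any graph with an edge has treewidth ≥ 1, and G has the edge c–f. Hence tw(G) = 1 exactly.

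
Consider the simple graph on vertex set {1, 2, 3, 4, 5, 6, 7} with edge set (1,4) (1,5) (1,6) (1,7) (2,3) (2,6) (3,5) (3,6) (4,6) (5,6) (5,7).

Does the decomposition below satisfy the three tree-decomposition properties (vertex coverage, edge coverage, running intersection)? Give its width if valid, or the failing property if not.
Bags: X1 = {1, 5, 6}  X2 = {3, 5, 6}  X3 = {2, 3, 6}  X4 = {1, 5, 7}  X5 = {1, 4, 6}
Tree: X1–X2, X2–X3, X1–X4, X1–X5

Yes; width 2.

Vertex coverage: the bags together contain {1, 2, 3, 4, 5, 6, 7}, the full vertex set. Edge coverage: each edge of G has both endpoints in at least one bag. Running intersection: for every vertex, the bags containing it form a connected subtree. All three properties hold, so this is a valid tree decomposition of width max|bag| − 1 = 2, and hence tw(G) ≤ 2.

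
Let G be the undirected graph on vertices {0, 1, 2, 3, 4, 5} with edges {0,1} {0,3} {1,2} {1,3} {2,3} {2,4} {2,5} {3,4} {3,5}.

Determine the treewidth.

2

A width-2 tree decomposition is:
Bags: B1 = {2, 3, 4}  B2 = {1, 2, 3}  B3 = {2, 3, 5}  B4 = {0, 1, 3}
Tree: B1–B2, B2–B3, B2–B4
The largest bag has 3 vertices, giving width 2; this decomposition certifies tw(G) ≤ 2. On the other hand G contains the 3-clique {0, 1, 3}. A clique must lie in a single bag of any decomposition, so no decomposition can have width below 2. The upper and lower bounds meet at 2, so that is the treewidth.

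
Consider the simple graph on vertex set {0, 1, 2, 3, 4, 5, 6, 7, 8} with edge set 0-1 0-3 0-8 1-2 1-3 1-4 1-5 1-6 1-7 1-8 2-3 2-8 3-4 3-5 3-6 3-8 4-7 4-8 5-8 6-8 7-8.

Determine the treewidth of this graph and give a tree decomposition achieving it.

Treewidth 3.
One optimal decomposition is:
Bags: B1 = {1, 3, 4, 8}  B2 = {1, 3, 5, 8}  B3 = {1, 3, 6, 8}  B4 = {1, 2, 3, 8}  B5 = {1, 4, 7, 8}  B6 = {0, 1, 3, 8}
Tree: B1–B2, B1–B3, B3–B4, B1–B5, B4–B6

Every bag has size at most 4, so the width is 4 − 1 = 3 and tw(G) ≤ 3. Conversely, {0, 1, 3, 8} is a clique of size 4, and the vertices of any clique must share a bag in every tree decomposition; so some bag has ≥ 4 vertices and tw(G) ≥ 3. Therefore the treewidth is 3.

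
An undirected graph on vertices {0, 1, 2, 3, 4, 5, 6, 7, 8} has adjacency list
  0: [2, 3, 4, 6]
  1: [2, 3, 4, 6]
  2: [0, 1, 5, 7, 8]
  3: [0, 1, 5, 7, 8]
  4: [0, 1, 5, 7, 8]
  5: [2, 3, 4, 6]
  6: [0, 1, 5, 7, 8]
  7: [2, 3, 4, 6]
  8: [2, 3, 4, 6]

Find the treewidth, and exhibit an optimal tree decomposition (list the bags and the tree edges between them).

Treewidth 4.
One such decomposition:
Bags: B1 = {2, 3, 4, 5, 6}  B2 = {1, 2, 3, 4, 6}  B3 = {2, 3, 4, 6, 7}  B4 = {0, 2, 3, 4, 6}  B5 = {2, 3, 4, 6, 8}
Tree: B1–B2, B2–B3, B3–B4, B4–B5

Each bag holds 5 vertices, so the decomposition has width 4, which upper-bounds the treewidth. For the lower bound: the 5 vertex sets {3,5}, {1,6}, {2,7}, {4}, {0} are disjoint, each induces a connected subgraph, and every pair is joined by at least one edge of G. Contracting each set to a single vertex therefore yields K_{5} as a minor, and since treewidth is minor-monotone, tw(G) ≥ tw(K_{5}) = 4. The upper and lower bounds meet at 4, so that is the treewidth.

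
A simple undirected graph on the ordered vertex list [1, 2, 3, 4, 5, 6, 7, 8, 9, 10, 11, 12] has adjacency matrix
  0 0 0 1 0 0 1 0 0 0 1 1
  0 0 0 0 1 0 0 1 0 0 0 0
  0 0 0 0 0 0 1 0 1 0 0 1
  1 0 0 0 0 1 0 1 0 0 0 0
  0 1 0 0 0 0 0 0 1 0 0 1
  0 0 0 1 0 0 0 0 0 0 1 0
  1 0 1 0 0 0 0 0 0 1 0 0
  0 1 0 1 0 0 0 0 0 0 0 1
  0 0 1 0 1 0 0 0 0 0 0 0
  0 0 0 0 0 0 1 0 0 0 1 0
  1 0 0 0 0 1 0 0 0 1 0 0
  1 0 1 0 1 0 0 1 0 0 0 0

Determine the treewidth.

A width-3 tree decomposition is:
Bags: B1 = {6, 7, 10, 11}  B2 = {1, 6, 7, 11}  B3 = {1, 4, 6, 7}  B4 = {1, 3, 4, 7}  B5 = {1, 3, 4, 12}  B6 = {3, 4, 8, 12}  B7 = {3, 8, 9, 12}  B8 = {5, 8, 9, 12}  B9 = {2, 5, 8, 9}
Tree: B1–B2, B2–B3, B3–B4, B4–B5, B5–B6, B6–B7, B7–B8, B8–B9
The largest bag has 4 vertices, giving width 3; this decomposition certifies tw(G) ≤ 3. For the lower bound: the 4 vertex sets {6,10,11}, {7}, {1}, {3,4,8,12} are disjoint, each induces a connected subgraph, and every pair is joined by at least one edge of G. Contracting each set to a single vertex therefore yields K_{4} as a minor, and since treewidth is minor-monotone, tw(G) ≥ tw(K_{4}) = 3. Hence tw(G) = 3 exactly.

3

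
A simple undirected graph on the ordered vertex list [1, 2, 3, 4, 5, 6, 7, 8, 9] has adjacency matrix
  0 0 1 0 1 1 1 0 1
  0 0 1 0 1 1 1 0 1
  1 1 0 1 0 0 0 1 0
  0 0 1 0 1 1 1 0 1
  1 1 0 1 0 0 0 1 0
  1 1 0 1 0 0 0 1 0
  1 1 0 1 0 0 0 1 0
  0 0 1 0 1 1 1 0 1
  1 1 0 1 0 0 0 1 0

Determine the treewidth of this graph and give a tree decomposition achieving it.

Treewidth 4.
One optimal decomposition is:
Bags: B1 = {1, 2, 4, 7, 8}  B2 = {1, 2, 4, 5, 8}  B3 = {1, 2, 4, 6, 8}  B4 = {1, 2, 4, 8, 9}  B5 = {1, 2, 3, 4, 8}
Tree: B1–B2, B2–B3, B3–B4, B4–B5

Every bag has size at most 5, so the width is 5 − 1 = 4 and tw(G) ≤ 4. For the lower bound: the 5 vertex sets {7,8}, {1,5}, {2,6}, {4}, {9} are disjoint, each induces a connected subgraph, and every pair is joined by at least one edge of G. Contracting each set to a single vertex therefore yields K_{5} as a minor, and since treewidth is minor-monotone, tw(G) ≥ tw(K_{5}) = 4. Combining the bounds, tw(G) = 4.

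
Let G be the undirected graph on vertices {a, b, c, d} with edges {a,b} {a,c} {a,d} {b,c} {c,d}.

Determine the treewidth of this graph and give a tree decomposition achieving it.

The largest bag has 3 vertices, giving width 2; this decomposition certifies tw(G) ≤ 2. Conversely, {a, c, d} is a clique of size 3, and the vertices of any clique must share a bag in every tree decomposition; so some bag has ≥ 3 vertices and tw(G) ≥ 2. Hence tw(G) = 2 exactly.

Treewidth 2.
One optimal decomposition is:
Bags: B1 = {a, c, d}  B2 = {a, b, c}
Tree: B1–B2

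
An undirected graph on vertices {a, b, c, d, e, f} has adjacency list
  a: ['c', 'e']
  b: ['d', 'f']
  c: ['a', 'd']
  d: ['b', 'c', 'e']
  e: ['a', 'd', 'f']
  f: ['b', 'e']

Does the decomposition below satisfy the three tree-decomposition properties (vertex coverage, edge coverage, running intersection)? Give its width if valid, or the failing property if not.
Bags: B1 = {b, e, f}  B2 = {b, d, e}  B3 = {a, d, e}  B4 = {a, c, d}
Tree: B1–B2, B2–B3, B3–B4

Yes; width 2.

Checking the three conditions: (i) the bags cover all of {a, b, c, d, e, f}; (ii) for each edge, some bag contains both endpoints; (iii) the bags containing any fixed vertex form a subtree. All hold, so the decomposition is valid with width 3 − 1 = 2.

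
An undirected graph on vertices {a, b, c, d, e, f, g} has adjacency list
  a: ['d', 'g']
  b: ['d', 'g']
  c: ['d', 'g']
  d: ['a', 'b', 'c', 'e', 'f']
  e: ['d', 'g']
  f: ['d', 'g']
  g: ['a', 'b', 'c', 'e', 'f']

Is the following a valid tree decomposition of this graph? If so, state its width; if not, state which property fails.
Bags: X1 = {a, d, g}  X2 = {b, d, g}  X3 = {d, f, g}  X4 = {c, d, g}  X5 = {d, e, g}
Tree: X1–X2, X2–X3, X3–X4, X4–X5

Yes; width 2.

Vertex coverage: the bags together contain {a, b, c, d, e, f, g}, the full vertex set. Edge coverage: each edge of G has both endpoints in at least one bag. Running intersection: for every vertex, the bags containing it form a connected subtree. All three properties hold, so this is a valid tree decomposition of width max|bag| − 1 = 2, and hence tw(G) ≤ 2.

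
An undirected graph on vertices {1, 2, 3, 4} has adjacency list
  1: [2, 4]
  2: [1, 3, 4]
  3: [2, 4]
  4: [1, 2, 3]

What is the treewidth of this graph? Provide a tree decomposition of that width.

Treewidth 2.
One such decomposition:
Bags: B1 = {1, 2, 4}  B2 = {2, 3, 4}
Tree: B1–B2

The largest bag has 3 vertices, giving width 2; this decomposition certifies tw(G) ≤ 2. Conversely, {1, 2, 4} is a clique of size 3, and the vertices of any clique must share a bag in every tree decomposition; so some bag has ≥ 3 vertices and tw(G) ≥ 2. Hence tw(G) = 2 exactly.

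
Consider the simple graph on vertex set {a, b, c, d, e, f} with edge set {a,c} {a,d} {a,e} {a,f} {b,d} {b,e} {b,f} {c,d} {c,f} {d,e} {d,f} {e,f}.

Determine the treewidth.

3

A width-3 tree decomposition is:
Bags: B1 = {a, c, d, f}  B2 = {a, d, e, f}  B3 = {b, d, e, f}
Tree: B1–B2, B2–B3
Each bag holds 4 vertices, so the decomposition has width 3, which upper-bounds the treewidth. On the other hand G contains the 4-clique {a, d, e, f}. A clique must lie in a single bag of any decomposition, so no decomposition can have width below 3. The upper and lower bounds meet at 3, so that is the treewidth.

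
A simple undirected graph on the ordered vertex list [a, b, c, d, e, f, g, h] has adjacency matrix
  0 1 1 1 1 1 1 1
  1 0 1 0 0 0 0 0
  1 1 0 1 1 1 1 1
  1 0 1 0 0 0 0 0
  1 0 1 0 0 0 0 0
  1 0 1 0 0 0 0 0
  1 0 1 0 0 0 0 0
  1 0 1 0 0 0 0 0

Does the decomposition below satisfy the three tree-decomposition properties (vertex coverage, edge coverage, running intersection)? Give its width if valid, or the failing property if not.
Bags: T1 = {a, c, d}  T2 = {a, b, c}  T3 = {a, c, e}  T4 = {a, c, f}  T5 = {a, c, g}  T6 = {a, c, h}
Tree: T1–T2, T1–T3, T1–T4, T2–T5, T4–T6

Yes; width 2.

Every vertex of G appears in some bag (union = {a, b, c, d, e, f, g, h}); every edge is covered by a bag; and for each vertex v the set of bags containing v is connected in the bag tree. The decomposition is therefore valid. The largest bag has 3 vertices, so the width is 2.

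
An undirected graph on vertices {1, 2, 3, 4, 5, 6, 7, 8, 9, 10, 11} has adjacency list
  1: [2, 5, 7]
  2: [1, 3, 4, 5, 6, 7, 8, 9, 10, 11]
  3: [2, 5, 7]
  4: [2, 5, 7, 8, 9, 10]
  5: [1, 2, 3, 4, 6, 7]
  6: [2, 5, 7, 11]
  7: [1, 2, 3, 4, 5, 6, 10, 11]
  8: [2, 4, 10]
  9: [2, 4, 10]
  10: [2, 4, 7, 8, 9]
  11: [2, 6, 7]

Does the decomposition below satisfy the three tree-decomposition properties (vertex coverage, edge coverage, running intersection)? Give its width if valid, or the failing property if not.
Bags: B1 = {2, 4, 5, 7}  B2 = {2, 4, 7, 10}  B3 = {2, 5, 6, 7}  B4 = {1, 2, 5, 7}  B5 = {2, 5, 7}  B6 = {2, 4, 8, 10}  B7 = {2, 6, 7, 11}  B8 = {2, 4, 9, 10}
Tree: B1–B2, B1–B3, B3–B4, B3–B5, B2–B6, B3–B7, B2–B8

A tree decomposition must satisfy three properties: every vertex lies in some bag; for every edge, both endpoints lie together in some bag; and for every vertex, the bags containing it form a connected subtree. Here vertex 3 appears in no bag, so the decomposition is invalid.

No — vertex 3 appears in no bag.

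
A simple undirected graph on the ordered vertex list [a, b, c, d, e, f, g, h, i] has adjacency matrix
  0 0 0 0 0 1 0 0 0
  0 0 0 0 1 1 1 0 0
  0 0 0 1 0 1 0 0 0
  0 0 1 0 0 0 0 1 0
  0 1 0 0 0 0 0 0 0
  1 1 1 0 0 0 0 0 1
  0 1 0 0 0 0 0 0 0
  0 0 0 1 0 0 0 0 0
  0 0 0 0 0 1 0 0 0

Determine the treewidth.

A width-1 tree decomposition is:
Bags: B1 = {c, d}  B2 = {c, f}  B3 = {b, f}  B4 = {b, e}  B5 = {b, g}  B6 = {f, i}  B7 = {d, h}  B8 = {a, f}
Tree: B1–B2, B2–B3, B3–B4, B3–B5, B2–B6, B1–B7, B2–B8
Each bag holds 2 vertices, so the decomposition has width 1, which upper-bounds the treewidth. Since G has at least one edge (e.g. d–c), it is not an edgeless graph, so tw(G) ≥ 1. The upper and lower bounds meet at 1, so that is the treewidth.

1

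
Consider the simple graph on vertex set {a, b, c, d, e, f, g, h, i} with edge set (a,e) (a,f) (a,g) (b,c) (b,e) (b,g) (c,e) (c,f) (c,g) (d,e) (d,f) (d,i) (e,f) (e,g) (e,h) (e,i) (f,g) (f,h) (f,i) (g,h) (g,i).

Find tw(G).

3

A width-3 tree decomposition is:
Bags: B1 = {c, e, f, g}  B2 = {e, f, g, h}  B3 = {e, f, g, i}  B4 = {a, e, f, g}  B5 = {d, e, f, i}  B6 = {b, c, e, g}
Tree: B1–B2, B2–B3, B3–B4, B3–B5, B1–B6
The largest bag has 4 vertices, giving width 3; this decomposition certifies tw(G) ≤ 3. For the lower bound, the 4 vertices {d, e, f, i} are pairwise adjacent, and any tree decomposition puts a clique entirely inside one bag — forcing width ≥ 3. Therefore the treewidth is 3.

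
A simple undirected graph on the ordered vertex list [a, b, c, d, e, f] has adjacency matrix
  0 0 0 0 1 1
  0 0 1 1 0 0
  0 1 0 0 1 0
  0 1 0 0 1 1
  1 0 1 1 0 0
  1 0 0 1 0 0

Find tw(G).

A width-2 tree decomposition is:
Bags: B1 = {b, c, d}  B2 = {c, d, e}  B3 = {d, e, f}  B4 = {a, e, f}
Tree: B1–B2, B2–B3, B3–B4
Every bag has size at most 3, so the width is 3 − 1 = 2 and tw(G) ≤ 2. For the lower bound, G contains the cycle b–c–e–d–b, so G is not a forest; only forests have treewidth ≤ 1, hence tw(G) ≥ 2. The upper and lower bounds meet at 2, so that is the treewidth.

2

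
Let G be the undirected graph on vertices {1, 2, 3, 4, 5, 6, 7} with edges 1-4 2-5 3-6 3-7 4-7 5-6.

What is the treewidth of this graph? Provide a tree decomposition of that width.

The largest bag has 2 vertices, giving width 1; this decomposition certifies tw(G) ≤ 1. Since G has at least one edge (e.g. 1–4), it is not an edgeless graph, so tw(G) ≥ 1. Therefore the treewidth is 1.

Treewidth 1.
One optimal decomposition is:
Bags: B1 = {1, 4}  B2 = {4, 7}  B3 = {3, 7}  B4 = {3, 6}  B5 = {5, 6}  B6 = {2, 5}
Tree: B1–B2, B2–B3, B3–B4, B4–B5, B5–B6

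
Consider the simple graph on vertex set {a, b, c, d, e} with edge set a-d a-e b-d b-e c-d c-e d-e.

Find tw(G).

A width-2 tree decomposition is:
Bags: B1 = {c, d, e}  B2 = {a, d, e}  B3 = {b, d, e}
Tree: B1–B2, B2–B3
The largest bag has 3 vertices, giving width 2; this decomposition certifies tw(G) ≤ 2. For the lower bound, the 3 vertices {c, d, e} are pairwise adjacent, and any tree decomposition puts a clique entirely inside one bag — forcing width ≥ 2. Combining the bounds, tw(G) = 2.

2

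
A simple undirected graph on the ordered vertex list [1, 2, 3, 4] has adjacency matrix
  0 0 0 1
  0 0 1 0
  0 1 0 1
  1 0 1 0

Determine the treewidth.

A width-1 tree decomposition is:
Bags: B1 = {2, 3}  B2 = {3, 4}  B3 = {1, 4}
Tree: B1–B2, B2–B3
The largest bag has 2 vertices, giving width 1; this decomposition certifies tw(G) ≤ 1. Any graph with an edge has treewidth ≥ 1, and G has the edge 2–3. The upper and lower bounds meet at 1, so that is the treewidth.

1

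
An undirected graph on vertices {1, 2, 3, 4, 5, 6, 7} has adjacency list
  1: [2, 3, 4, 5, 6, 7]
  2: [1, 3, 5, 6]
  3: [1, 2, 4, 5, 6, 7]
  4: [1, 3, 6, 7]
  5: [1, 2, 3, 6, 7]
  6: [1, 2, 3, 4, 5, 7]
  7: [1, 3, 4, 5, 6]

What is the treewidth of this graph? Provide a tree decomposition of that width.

Treewidth 4.
One optimal decomposition is:
Bags: B1 = {1, 3, 5, 6, 7}  B2 = {1, 3, 4, 6, 7}  B3 = {1, 2, 3, 5, 6}
Tree: B1–B2, B1–B3

Every bag has size at most 5, so the width is 5 − 1 = 4 and tw(G) ≤ 4. Conversely, {1, 3, 4, 6, 7} is a clique of size 5, and the vertices of any clique must share a bag in every tree decomposition; so some bag has ≥ 5 vertices and tw(G) ≥ 4. The upper and lower bounds meet at 4, so that is the treewidth.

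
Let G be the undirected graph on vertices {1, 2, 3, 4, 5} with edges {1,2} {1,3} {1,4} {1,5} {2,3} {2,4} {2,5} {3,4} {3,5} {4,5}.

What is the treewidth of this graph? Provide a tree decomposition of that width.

A single bag containing all 5 vertices is trivially a valid decomposition of width 4. Conversely, {1, 2, 3, 4, 5} is a clique of size 5, and the vertices of any clique must share a bag in every tree decomposition; so some bag has ≥ 5 vertices and tw(G) ≥ 4. The upper and lower bounds meet at 4, so that is the treewidth.

Treewidth 4.
One such decomposition:
Bags: B1 = {1, 2, 3, 4, 5}
Tree: (single bag)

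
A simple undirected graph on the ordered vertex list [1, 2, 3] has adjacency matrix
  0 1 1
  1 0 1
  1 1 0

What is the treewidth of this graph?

2

A width-2 tree decomposition is:
Bags: B1 = {1, 2, 3}
Tree: (single bag)
With just one bag of size 3, the width is 3 − 1 = 2, so tw(G) ≤ 2. On the other hand G contains the 3-clique {1, 2, 3}. A clique must lie in a single bag of any decomposition, so no decomposition can have width below 2. Combining the bounds, tw(G) = 2.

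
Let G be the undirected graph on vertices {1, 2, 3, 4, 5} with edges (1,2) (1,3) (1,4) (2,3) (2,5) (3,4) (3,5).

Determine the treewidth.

A width-2 tree decomposition is:
Bags: B1 = {1, 2, 3}  B2 = {1, 3, 4}  B3 = {2, 3, 5}
Tree: B1–B2, B1–B3
The largest bag has 3 vertices, giving width 2; this decomposition certifies tw(G) ≤ 2. For the lower bound, the 3 vertices {1, 2, 3} are pairwise adjacent, and any tree decomposition puts a clique entirely inside one bag — forcing width ≥ 2. The upper and lower bounds meet at 2, so that is the treewidth.

2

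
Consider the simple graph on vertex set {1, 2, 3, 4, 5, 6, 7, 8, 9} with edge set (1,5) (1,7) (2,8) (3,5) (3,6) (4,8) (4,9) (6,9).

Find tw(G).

1

A width-1 tree decomposition is:
Bags: B1 = {1, 7}  B2 = {1, 5}  B3 = {3, 5}  B4 = {3, 6}  B5 = {6, 9}  B6 = {4, 9}  B7 = {4, 8}  B8 = {2, 8}
Tree: B1–B2, B2–B3, B3–B4, B4–B5, B5–B6, B6–B7, B7–B8
Every bag has size at most 2, so the width is 2 − 1 = 1 and tw(G) ≤ 1. Any graph with an edge has treewidth ≥ 1, and G has the edge 7–1. Therefore the treewidth is 1.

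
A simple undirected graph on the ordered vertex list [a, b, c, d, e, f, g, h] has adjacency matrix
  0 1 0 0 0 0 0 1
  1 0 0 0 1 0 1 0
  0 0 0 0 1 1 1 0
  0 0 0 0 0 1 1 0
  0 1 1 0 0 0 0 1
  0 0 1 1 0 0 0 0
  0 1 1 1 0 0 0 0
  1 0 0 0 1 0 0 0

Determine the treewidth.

A width-2 tree decomposition is:
Bags: B1 = {a, b, h}  B2 = {b, e, h}  B3 = {b, e, g}  B4 = {c, e, g}  B5 = {c, d, g}  B6 = {c, d, f}
Tree: B1–B2, B2–B3, B3–B4, B4–B5, B5–B6
Every bag has size at most 3, so the width is 3 − 1 = 2 and tw(G) ≤ 2. Since a–h–e–b–a is a cycle in G, G is not acyclic. Forests are exactly the graphs of treewidth ≤ 1, so tw(G) ≥ 2. Hence tw(G) = 2 exactly.

2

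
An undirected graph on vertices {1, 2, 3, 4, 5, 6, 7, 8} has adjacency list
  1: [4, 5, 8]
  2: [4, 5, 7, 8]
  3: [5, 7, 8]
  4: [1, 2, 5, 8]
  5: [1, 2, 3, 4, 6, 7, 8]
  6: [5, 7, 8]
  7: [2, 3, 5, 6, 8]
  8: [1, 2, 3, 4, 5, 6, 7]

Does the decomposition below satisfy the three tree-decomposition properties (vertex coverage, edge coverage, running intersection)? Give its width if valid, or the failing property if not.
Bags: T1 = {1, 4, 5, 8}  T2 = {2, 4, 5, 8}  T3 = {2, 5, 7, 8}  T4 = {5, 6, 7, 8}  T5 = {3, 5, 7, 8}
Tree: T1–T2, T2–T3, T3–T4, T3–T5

Yes; width 3.

Vertex coverage: the bags together contain {1, 2, 3, 4, 5, 6, 7, 8}, the full vertex set. Edge coverage: each edge of G has both endpoints in at least one bag. Running intersection: for every vertex, the bags containing it form a connected subtree. All three properties hold, so this is a valid tree decomposition of width max|bag| − 1 = 3, and hence tw(G) ≤ 3.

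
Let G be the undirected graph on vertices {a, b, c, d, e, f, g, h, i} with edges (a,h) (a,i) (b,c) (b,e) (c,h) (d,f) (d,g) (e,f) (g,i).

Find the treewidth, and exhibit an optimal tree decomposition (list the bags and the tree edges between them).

Treewidth 2.
One optimal decomposition is:
Bags: B1 = {a, c, h}  B2 = {a, c, i}  B3 = {c, g, i}  B4 = {c, d, g}  B5 = {c, d, f}  B6 = {c, e, f}  B7 = {b, c, e}
Tree: B1–B2, B2–B3, B3–B4, B4–B5, B5–B6, B6–B7

The largest bag has 3 vertices, giving width 2; this decomposition certifies tw(G) ≤ 2. The edges c–h–a–i–g–d–f–e–b–c form a cycle, so G is not a tree and its treewidth is at least 2. Hence tw(G) = 2 exactly.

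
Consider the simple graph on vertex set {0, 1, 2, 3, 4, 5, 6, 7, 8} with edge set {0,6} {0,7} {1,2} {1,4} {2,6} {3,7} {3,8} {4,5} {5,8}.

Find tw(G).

2

A width-2 tree decomposition is:
Bags: B1 = {1, 2, 4}  B2 = {2, 4, 6}  B3 = {0, 4, 6}  B4 = {0, 4, 7}  B5 = {3, 4, 7}  B6 = {3, 4, 8}  B7 = {4, 5, 8}
Tree: B1–B2, B2–B3, B3–B4, B4–B5, B5–B6, B6–B7
Each bag holds 3 vertices, so the decomposition has width 2, which upper-bounds the treewidth. Since 4–1–2–6–0–7–3–8–5–4 is a cycle in G, G is not acyclic. Forests are exactly the graphs of treewidth ≤ 1, so tw(G) ≥ 2. Combining the bounds, tw(G) = 2.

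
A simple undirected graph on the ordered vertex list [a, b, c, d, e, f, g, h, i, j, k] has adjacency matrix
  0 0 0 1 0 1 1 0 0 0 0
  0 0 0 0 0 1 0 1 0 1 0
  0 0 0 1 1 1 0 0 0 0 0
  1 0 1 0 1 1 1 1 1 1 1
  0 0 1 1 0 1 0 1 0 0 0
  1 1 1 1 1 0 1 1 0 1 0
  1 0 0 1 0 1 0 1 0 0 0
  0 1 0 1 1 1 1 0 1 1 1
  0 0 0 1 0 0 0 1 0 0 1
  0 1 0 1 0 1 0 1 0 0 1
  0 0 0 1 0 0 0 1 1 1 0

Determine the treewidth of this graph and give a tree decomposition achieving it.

The largest bag has 4 vertices, giving width 3; this decomposition certifies tw(G) ≤ 3. On the other hand G contains the 4-clique {d, f, g, h}. A clique must lie in a single bag of any decomposition, so no decomposition can have width below 3. Combining the bounds, tw(G) = 3.

Treewidth 3.
One such decomposition:
Bags: B1 = {d, h, j, k}  B2 = {d, f, h, j}  B3 = {d, h, i, k}  B4 = {b, f, h, j}  B5 = {d, e, f, h}  B6 = {c, d, e, f}  B7 = {d, f, g, h}  B8 = {a, d, f, g}
Tree: B1–B2, B1–B3, B2–B4, B2–B5, B5–B6, B2–B7, B7–B8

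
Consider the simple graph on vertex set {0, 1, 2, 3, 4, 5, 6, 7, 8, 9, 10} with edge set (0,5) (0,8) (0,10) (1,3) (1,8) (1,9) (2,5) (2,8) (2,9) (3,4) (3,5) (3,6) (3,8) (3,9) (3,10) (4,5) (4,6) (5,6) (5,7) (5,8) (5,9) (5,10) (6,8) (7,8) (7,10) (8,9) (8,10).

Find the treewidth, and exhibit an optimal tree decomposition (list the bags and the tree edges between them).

Treewidth 3.
One such decomposition:
Bags: B1 = {2, 5, 8, 9}  B2 = {3, 5, 8, 9}  B3 = {3, 5, 8, 10}  B4 = {5, 7, 8, 10}  B5 = {0, 5, 8, 10}  B6 = {3, 5, 6, 8}  B7 = {3, 4, 5, 6}  B8 = {1, 3, 8, 9}
Tree: B1–B2, B2–B3, B3–B4, B3–B5, B2–B6, B6–B7, B2–B8

Every bag has size at most 4, so the width is 4 − 1 = 3 and tw(G) ≤ 3. On the other hand G contains the 4-clique {1, 3, 8, 9}. A clique must lie in a single bag of any decomposition, so no decomposition can have width below 3. Combining the bounds, tw(G) = 3.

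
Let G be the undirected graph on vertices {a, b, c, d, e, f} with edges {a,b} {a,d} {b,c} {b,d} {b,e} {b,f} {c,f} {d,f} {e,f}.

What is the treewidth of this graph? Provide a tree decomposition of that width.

Treewidth 2.
One such decomposition:
Bags: B1 = {b, e, f}  B2 = {b, d, f}  B3 = {a, b, d}  B4 = {b, c, f}
Tree: B1–B2, B2–B3, B2–B4

Each bag holds 3 vertices, so the decomposition has width 2, which upper-bounds the treewidth. Conversely, {a, b, d} is a clique of size 3, and the vertices of any clique must share a bag in every tree decomposition; so some bag has ≥ 3 vertices and tw(G) ≥ 2. Combining the bounds, tw(G) = 2.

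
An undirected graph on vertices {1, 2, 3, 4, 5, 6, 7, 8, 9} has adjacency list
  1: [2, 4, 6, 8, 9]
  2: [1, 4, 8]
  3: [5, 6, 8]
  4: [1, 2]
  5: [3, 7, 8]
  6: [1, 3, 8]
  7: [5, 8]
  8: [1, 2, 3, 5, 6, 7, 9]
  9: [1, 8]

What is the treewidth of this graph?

A width-2 tree decomposition is:
Bags: B1 = {1, 6, 8}  B2 = {1, 8, 9}  B3 = {1, 2, 8}  B4 = {1, 2, 4}  B5 = {3, 6, 8}  B6 = {3, 5, 8}  B7 = {5, 7, 8}
Tree: B1–B2, B1–B3, B3–B4, B1–B5, B5–B6, B6–B7
Every bag has size at most 3, so the width is 3 − 1 = 2 and tw(G) ≤ 2. On the other hand G contains the 3-clique {1, 8, 9}. A clique must lie in a single bag of any decomposition, so no decomposition can have width below 2. Hence tw(G) = 2 exactly.

2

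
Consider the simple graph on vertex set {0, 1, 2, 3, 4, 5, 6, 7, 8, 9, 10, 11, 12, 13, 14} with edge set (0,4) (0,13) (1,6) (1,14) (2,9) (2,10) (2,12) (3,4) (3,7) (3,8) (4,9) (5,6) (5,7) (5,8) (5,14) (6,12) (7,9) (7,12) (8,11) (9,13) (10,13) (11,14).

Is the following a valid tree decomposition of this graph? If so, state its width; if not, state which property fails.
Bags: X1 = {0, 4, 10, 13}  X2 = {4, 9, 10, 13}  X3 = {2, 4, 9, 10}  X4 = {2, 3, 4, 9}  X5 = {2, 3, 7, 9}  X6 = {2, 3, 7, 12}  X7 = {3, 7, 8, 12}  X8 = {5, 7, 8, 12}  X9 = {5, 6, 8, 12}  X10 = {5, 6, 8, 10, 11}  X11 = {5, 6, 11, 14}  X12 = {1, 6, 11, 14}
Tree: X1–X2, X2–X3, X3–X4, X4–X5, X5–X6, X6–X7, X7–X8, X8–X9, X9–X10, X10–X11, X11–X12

No — bags containing vertex 10 are not connected in the tree.

A tree decomposition must satisfy three properties: every vertex lies in some bag; for every edge, both endpoints lie together in some bag; and for every vertex, the bags containing it form a connected subtree. Here bags containing vertex 10 are not connected in the tree, so the decomposition is invalid.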